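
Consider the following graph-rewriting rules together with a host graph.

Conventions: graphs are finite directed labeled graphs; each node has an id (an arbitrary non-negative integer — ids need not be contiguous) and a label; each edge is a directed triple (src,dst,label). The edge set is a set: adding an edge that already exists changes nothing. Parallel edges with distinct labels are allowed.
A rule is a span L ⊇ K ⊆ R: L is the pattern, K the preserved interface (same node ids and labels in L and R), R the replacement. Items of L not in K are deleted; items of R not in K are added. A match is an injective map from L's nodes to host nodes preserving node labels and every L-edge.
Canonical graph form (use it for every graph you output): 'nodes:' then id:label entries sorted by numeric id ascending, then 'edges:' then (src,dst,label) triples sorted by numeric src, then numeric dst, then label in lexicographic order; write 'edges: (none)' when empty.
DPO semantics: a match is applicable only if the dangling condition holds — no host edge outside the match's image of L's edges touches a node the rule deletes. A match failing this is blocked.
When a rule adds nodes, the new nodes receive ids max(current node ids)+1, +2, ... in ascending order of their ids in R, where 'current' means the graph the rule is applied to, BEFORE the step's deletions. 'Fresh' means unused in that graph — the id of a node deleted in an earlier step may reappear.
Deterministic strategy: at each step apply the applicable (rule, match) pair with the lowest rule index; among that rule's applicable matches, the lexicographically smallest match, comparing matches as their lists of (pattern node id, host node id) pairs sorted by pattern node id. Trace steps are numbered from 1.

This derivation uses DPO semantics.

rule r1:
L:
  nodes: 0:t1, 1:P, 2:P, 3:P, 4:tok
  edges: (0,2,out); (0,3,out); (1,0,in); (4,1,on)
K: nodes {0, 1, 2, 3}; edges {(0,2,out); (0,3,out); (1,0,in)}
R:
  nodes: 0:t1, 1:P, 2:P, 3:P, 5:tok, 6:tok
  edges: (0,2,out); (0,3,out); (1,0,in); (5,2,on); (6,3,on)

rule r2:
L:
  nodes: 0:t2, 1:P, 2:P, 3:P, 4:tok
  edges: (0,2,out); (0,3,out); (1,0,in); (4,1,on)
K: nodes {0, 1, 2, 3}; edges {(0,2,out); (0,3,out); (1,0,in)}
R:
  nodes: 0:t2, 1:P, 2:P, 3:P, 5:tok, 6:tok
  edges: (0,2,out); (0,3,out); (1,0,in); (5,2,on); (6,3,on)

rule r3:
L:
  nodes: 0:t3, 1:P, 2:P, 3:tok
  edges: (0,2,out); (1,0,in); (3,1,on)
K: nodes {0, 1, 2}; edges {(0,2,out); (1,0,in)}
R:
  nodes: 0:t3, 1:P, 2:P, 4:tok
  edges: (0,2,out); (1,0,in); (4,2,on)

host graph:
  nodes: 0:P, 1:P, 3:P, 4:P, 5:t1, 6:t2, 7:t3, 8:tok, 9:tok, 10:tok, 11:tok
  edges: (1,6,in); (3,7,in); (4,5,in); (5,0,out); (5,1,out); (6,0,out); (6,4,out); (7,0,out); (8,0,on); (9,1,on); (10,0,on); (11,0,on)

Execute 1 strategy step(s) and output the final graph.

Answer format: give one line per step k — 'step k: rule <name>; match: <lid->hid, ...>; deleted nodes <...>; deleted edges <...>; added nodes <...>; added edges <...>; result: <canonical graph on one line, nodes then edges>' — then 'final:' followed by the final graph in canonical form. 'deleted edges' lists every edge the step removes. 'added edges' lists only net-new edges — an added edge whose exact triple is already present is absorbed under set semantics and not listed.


step 1: rule r2; match: 0->6, 1->1, 2->0, 3->4, 4->9; deleted nodes 9; deleted edges (9,1,on); added nodes 12, 13; added edges (12,0,on); (13,4,on); result: nodes: 0:P, 1:P, 3:P, 4:P, 5:t1, 6:t2, 7:t3, 8:tok, 10:tok, 11:tok, 12:tok, 13:tok edges: (1,6,in); (3,7,in); (4,5,in); (5,0,out); (5,1,out); (6,0,out); (6,4,out); (7,0,out); (8,0,on); (10,0,on); (11,0,on); (12,0,on); (13,4,on)
final:
nodes: 0:P, 1:P, 3:P, 4:P, 5:t1, 6:t2, 7:t3, 8:tok, 10:tok, 11:tok, 12:tok, 13:tok
edges: (1,6,in); (3,7,in); (4,5,in); (5,0,out); (5,1,out); (6,0,out); (6,4,out); (7,0,out); (8,0,on); (10,0,on); (11,0,on); (12,0,on); (13,4,on)


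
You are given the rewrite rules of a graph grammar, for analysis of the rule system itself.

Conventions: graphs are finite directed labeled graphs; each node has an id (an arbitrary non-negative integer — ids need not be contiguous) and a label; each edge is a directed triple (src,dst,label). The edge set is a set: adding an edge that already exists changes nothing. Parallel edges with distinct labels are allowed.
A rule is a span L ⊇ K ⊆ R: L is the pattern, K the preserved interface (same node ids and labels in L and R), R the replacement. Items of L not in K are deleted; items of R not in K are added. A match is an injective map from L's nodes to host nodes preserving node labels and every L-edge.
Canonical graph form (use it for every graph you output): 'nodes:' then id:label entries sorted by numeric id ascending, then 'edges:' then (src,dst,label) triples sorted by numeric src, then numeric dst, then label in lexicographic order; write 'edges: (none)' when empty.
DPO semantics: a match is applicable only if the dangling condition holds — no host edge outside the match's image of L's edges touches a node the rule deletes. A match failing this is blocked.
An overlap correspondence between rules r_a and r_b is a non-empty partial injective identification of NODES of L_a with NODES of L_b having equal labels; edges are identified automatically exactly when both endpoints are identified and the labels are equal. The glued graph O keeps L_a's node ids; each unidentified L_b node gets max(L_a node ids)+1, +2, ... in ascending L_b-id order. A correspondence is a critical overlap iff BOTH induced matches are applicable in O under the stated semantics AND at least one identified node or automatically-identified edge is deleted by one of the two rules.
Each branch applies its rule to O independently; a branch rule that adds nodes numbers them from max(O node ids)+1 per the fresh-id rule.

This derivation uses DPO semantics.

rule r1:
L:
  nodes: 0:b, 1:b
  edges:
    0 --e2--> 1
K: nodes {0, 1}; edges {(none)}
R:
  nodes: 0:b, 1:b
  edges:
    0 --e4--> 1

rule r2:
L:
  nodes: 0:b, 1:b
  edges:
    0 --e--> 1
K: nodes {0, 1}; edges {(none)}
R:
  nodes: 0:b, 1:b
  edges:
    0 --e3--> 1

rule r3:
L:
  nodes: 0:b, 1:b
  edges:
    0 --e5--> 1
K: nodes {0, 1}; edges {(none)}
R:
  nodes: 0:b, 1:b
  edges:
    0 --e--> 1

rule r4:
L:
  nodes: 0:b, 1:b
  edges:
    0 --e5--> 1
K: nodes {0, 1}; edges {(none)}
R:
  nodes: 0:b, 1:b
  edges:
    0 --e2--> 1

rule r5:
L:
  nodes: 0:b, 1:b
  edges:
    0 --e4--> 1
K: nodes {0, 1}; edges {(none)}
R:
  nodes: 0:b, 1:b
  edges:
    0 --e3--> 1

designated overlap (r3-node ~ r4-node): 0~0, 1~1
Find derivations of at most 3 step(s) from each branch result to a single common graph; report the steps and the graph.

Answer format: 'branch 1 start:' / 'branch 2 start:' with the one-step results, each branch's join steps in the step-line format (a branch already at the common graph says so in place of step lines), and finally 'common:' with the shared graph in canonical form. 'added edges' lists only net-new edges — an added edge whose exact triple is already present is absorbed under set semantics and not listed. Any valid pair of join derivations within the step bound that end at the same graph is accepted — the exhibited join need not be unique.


branch 1 start:
nodes: 0:b, 1:b
edges: (0,1,e)
branch 2 start:
nodes: 0:b, 1:b
edges: (0,1,e2)
branch 1 step 1: rule r2; match: 0->0, 1->1; deleted nodes (none); deleted edges (0,1,e); added nodes (none); added edges (0,1,e3); result: nodes: 0:b, 1:b edges: (0,1,e3)
branch 2 step 1: rule r1; match: 0->0, 1->1; deleted nodes (none); deleted edges (0,1,e2); added nodes (none); added edges (0,1,e4); result: nodes: 0:b, 1:b edges: (0,1,e4)
branch 2 step 2: rule r5; match: 0->0, 1->1; deleted nodes (none); deleted edges (0,1,e4); added nodes (none); added edges (0,1,e3); result: nodes: 0:b, 1:b edges: (0,1,e3)
common:
nodes: 0:b, 1:b
edges: (0,1,e3)


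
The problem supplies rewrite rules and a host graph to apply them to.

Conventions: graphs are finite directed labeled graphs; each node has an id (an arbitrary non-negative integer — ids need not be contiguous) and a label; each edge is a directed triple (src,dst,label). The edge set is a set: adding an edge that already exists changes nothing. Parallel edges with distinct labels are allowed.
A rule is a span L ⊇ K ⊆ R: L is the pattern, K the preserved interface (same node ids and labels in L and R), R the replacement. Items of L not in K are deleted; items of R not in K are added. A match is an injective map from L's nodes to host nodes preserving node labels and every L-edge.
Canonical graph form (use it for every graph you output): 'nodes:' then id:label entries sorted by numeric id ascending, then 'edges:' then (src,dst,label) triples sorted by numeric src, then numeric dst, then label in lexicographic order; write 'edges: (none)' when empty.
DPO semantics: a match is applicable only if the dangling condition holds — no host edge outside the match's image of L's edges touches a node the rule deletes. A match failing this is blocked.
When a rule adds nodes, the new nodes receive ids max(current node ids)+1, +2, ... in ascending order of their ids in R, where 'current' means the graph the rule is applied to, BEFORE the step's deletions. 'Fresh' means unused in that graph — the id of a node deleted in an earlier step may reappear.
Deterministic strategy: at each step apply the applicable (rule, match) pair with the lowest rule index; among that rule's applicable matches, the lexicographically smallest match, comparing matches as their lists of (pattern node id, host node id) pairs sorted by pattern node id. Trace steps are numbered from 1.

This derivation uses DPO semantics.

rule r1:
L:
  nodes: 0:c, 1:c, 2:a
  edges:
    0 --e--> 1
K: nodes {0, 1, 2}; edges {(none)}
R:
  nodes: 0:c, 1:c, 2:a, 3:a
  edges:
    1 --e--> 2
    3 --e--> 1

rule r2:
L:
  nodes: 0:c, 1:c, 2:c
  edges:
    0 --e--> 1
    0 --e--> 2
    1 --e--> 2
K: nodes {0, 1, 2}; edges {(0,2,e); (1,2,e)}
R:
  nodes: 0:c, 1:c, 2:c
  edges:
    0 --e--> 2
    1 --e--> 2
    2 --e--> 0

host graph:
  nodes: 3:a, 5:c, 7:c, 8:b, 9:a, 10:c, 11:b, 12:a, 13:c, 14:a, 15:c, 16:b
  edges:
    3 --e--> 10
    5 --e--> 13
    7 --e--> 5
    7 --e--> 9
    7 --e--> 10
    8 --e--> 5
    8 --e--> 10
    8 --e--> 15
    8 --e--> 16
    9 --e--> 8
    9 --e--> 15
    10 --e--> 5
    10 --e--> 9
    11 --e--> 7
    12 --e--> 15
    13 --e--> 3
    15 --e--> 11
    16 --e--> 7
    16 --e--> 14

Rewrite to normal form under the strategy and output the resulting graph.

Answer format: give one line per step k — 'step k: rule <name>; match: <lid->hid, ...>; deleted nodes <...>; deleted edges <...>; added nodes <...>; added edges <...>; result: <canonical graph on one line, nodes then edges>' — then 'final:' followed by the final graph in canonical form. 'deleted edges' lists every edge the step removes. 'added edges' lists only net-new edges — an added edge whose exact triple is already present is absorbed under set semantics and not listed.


step 1: rule r1; match: 0->5, 1->13, 2->3; deleted nodes (none); deleted edges (5,13,e); added nodes 17; added edges (17,13,e); result: nodes: 3:a, 5:c, 7:c, 8:b, 9:a, 10:c, 11:b, 12:a, 13:c, 14:a, 15:c, 16:b, 17:a edges: (3,10,e); (7,5,e); (7,9,e); (7,10,e); (8,5,e); (8,10,e); (8,15,e); (8,16,e); (9,8,e); (9,15,e); (10,5,e); (10,9,e); (11,7,e); (12,15,e); (13,3,e); (15,11,e); (16,7,e); (16,14,e); (17,13,e)
step 2: rule r1; match: 0->7, 1->5, 2->3; deleted nodes (none); deleted edges (7,5,e); added nodes 18; added edges (5,3,e); (18,5,e); result: nodes: 3:a, 5:c, 7:c, 8:b, 9:a, 10:c, 11:b, 12:a, 13:c, 14:a, 15:c, 16:b, 17:a, 18:a edges: (3,10,e); (5,3,e); (7,9,e); (7,10,e); (8,5,e); (8,10,e); (8,15,e); (8,16,e); (9,8,e); (9,15,e); (10,5,e); (10,9,e); (11,7,e); (12,15,e); (13,3,e); (15,11,e); (16,7,e); (16,14,e); (17,13,e); (18,5,e)
step 3: rule r1; match: 0->7, 1->10, 2->3; deleted nodes (none); deleted edges (7,10,e); added nodes 19; added edges (10,3,e); (19,10,e); result: nodes: 3:a, 5:c, 7:c, 8:b, 9:a, 10:c, 11:b, 12:a, 13:c, 14:a, 15:c, 16:b, 17:a, 18:a, 19:a edges: (3,10,e); (5,3,e); (7,9,e); (8,5,e); (8,10,e); (8,15,e); (8,16,e); (9,8,e); (9,15,e); (10,3,e); (10,5,e); (10,9,e); (11,7,e); (12,15,e); (13,3,e); (15,11,e); (16,7,e); (16,14,e); (17,13,e); (18,5,e); (19,10,e)
step 4: rule r1; match: 0->10, 1->5, 2->3; deleted nodes (none); deleted edges (10,5,e); added nodes 20; added edges (20,5,e); result: nodes: 3:a, 5:c, 7:c, 8:b, 9:a, 10:c, 11:b, 12:a, 13:c, 14:a, 15:c, 16:b, 17:a, 18:a, 19:a, 20:a edges: (3,10,e); (5,3,e); (7,9,e); (8,5,e); (8,10,e); (8,15,e); (8,16,e); (9,8,e); (9,15,e); (10,3,e); (10,9,e); (11,7,e); (12,15,e); (13,3,e); (15,11,e); (16,7,e); (16,14,e); (17,13,e); (18,5,e); (19,10,e); (20,5,e)
final:
nodes: 3:a, 5:c, 7:c, 8:b, 9:a, 10:c, 11:b, 12:a, 13:c, 14:a, 15:c, 16:b, 17:a, 18:a, 19:a, 20:a
edges: (3,10,e); (5,3,e); (7,9,e); (8,5,e); (8,10,e); (8,15,e); (8,16,e); (9,8,e); (9,15,e); (10,3,e); (10,9,e); (11,7,e); (12,15,e); (13,3,e); (15,11,e); (16,7,e); (16,14,e); (17,13,e); (18,5,e); (19,10,e); (20,5,e)


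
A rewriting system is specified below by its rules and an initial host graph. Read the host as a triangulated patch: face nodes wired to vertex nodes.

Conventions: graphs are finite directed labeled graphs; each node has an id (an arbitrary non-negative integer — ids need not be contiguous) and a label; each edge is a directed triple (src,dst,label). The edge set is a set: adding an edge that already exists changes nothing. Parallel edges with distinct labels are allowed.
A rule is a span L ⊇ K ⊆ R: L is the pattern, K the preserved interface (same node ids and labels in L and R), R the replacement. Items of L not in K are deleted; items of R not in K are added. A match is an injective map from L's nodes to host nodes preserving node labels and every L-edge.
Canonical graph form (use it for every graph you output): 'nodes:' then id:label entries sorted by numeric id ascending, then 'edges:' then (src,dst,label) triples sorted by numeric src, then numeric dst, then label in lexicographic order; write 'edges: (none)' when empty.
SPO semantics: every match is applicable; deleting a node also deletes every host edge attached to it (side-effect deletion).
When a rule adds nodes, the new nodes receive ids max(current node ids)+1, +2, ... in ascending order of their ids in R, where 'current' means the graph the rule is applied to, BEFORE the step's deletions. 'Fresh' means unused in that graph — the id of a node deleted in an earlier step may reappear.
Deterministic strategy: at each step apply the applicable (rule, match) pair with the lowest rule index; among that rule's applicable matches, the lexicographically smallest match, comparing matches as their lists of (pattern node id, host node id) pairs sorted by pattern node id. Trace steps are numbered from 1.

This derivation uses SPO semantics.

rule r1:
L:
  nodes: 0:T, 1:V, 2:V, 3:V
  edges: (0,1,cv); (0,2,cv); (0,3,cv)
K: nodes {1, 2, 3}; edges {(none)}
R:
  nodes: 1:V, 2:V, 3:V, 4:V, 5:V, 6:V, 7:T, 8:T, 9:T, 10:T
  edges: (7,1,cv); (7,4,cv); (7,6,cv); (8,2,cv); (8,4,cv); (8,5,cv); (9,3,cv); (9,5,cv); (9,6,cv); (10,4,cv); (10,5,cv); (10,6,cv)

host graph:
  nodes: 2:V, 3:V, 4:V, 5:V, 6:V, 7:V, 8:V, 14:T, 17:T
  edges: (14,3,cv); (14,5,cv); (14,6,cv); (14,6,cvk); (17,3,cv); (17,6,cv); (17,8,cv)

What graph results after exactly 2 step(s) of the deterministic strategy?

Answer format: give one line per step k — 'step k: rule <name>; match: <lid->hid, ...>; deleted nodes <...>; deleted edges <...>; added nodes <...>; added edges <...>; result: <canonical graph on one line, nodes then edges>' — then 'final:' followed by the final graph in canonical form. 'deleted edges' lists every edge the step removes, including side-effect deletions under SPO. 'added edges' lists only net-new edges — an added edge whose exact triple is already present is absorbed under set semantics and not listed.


step 1: rule r1; match: 0->14, 1->3, 2->5, 3->6; deleted nodes 14; deleted edges (14,3,cv); (14,5,cv); (14,6,cv); (14,6,cvk); added nodes 18, 19, 20, 21, 22, 23, 24; added edges (21,3,cv); (21,18,cv); (21,20,cv); (22,5,cv); (22,18,cv); (22,19,cv); (23,6,cv); (23,19,cv); (23,20,cv); (24,18,cv); (24,19,cv); (24,20,cv); result: nodes: 2:V, 3:V, 4:V, 5:V, 6:V, 7:V, 8:V, 17:T, 18:V, 19:V, 20:V, 21:T, 22:T, 23:T, 24:T edges: (17,3,cv); (17,6,cv); (17,8,cv); (21,3,cv); (21,18,cv); (21,20,cv); (22,5,cv); (22,18,cv); (22,19,cv); (23,6,cv); (23,19,cv); (23,20,cv); (24,18,cv); (24,19,cv); (24,20,cv)
step 2: rule r1; match: 0->17, 1->3, 2->6, 3->8; deleted nodes 17; deleted edges (17,3,cv); (17,6,cv); (17,8,cv); added nodes 25, 26, 27, 28, 29, 30, 31; added edges (28,3,cv); (28,25,cv); (28,27,cv); (29,6,cv); (29,25,cv); (29,26,cv); (30,8,cv); (30,26,cv); (30,27,cv); (31,25,cv); (31,26,cv); (31,27,cv); result: nodes: 2:V, 3:V, 4:V, 5:V, 6:V, 7:V, 8:V, 18:V, 19:V, 20:V, 21:T, 22:T, 23:T, 24:T, 25:V, 26:V, 27:V, 28:T, 29:T, 30:T, 31:T edges: (21,3,cv); (21,18,cv); (21,20,cv); (22,5,cv); (22,18,cv); (22,19,cv); (23,6,cv); (23,19,cv); (23,20,cv); (24,18,cv); (24,19,cv); (24,20,cv); (28,3,cv); (28,25,cv); (28,27,cv); (29,6,cv); (29,25,cv); (29,26,cv); (30,8,cv); (30,26,cv); (30,27,cv); (31,25,cv); (31,26,cv); (31,27,cv)
final:
nodes: 2:V, 3:V, 4:V, 5:V, 6:V, 7:V, 8:V, 18:V, 19:V, 20:V, 21:T, 22:T, 23:T, 24:T, 25:V, 26:V, 27:V, 28:T, 29:T, 30:T, 31:T
edges: (21,3,cv); (21,18,cv); (21,20,cv); (22,5,cv); (22,18,cv); (22,19,cv); (23,6,cv); (23,19,cv); (23,20,cv); (24,18,cv); (24,19,cv); (24,20,cv); (28,3,cv); (28,25,cv); (28,27,cv); (29,6,cv); (29,25,cv); (29,26,cv); (30,8,cv); (30,26,cv); (30,27,cv); (31,25,cv); (31,26,cv); (31,27,cv)


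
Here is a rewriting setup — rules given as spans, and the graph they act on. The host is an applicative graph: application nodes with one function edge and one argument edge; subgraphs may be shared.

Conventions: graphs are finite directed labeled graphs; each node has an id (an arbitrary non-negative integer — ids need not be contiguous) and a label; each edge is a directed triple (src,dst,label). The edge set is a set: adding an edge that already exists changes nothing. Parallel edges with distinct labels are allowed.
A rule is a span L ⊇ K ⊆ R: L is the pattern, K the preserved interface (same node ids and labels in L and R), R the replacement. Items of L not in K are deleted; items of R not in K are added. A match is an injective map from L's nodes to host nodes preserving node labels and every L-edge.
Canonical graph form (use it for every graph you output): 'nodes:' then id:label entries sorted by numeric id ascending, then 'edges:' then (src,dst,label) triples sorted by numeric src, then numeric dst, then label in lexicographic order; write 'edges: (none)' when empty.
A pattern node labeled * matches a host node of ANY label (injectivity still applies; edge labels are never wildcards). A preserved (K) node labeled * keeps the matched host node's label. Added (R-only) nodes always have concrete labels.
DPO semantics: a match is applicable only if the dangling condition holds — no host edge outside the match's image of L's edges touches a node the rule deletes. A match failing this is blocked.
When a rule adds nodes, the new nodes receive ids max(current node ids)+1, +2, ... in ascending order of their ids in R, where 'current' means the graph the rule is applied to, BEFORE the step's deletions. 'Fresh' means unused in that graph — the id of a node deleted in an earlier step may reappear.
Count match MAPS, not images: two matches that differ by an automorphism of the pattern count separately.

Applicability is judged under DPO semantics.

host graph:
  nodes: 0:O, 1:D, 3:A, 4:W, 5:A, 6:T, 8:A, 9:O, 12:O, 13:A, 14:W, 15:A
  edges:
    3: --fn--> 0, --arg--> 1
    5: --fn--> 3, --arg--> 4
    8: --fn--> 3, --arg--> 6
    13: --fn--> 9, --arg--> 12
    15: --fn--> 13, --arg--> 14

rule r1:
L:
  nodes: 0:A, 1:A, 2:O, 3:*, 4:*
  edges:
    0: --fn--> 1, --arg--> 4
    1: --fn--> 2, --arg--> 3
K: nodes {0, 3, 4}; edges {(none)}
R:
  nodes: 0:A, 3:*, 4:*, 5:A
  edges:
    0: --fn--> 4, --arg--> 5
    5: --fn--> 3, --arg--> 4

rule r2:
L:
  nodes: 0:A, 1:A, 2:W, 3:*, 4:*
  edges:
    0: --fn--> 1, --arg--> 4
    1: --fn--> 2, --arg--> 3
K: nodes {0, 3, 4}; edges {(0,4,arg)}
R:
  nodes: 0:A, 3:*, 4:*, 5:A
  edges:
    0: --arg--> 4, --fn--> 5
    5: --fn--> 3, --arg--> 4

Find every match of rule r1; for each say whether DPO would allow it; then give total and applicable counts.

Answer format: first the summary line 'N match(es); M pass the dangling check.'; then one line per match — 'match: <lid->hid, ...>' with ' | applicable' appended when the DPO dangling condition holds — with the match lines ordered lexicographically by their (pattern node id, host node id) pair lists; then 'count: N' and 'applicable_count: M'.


3 match(es); 1 pass the dangling check.
match: 0->5, 1->3, 2->0, 3->1, 4->4
match: 0->8, 1->3, 2->0, 3->1, 4->6
match: 0->15, 1->13, 2->9, 3->12, 4->14 | applicable
count: 3
applicable_count: 1


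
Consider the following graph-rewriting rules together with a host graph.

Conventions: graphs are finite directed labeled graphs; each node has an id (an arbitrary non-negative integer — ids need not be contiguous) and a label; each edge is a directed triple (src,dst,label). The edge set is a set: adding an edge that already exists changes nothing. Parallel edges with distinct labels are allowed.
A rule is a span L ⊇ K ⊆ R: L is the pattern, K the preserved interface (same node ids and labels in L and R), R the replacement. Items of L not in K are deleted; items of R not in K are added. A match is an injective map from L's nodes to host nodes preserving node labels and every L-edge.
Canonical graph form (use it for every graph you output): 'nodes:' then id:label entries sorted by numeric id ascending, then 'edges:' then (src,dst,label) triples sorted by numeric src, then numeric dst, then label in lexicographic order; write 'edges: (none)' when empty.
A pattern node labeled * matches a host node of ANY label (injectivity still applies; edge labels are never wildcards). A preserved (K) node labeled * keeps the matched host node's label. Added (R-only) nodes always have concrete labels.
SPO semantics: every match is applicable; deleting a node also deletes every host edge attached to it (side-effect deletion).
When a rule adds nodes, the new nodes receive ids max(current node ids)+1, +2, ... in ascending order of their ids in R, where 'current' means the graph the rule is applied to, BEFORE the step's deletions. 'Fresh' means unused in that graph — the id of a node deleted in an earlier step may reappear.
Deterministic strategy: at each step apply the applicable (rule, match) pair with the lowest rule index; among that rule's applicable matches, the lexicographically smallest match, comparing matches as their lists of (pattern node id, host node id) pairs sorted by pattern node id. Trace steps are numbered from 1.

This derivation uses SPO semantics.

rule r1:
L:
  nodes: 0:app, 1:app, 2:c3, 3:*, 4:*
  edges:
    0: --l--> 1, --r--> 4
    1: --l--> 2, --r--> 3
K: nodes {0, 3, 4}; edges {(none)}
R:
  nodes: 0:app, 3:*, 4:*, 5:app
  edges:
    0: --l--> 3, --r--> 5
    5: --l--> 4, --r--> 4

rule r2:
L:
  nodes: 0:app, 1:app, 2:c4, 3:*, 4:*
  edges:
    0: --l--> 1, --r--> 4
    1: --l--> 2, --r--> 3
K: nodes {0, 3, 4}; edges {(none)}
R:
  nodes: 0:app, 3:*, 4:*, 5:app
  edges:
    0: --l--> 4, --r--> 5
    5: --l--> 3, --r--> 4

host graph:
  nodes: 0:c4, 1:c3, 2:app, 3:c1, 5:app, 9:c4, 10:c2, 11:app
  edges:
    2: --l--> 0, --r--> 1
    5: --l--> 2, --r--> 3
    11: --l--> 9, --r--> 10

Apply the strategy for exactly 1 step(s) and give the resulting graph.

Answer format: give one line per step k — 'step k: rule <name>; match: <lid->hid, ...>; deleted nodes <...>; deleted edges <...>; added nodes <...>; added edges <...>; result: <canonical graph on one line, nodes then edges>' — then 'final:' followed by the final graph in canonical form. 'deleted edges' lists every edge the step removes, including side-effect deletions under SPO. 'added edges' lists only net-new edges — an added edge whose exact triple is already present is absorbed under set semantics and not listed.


step 1: rule r2; match: 0->5, 1->2, 2->0, 3->1, 4->3; deleted nodes 0, 2; deleted edges (2,0,l); (2,1,r); (5,2,l); (5,3,r); added nodes 12; added edges (5,3,l); (5,12,r); (12,1,l); (12,3,r); result: nodes: 1:c3, 3:c1, 5:app, 9:c4, 10:c2, 11:app, 12:app edges: (5,3,l); (5,12,r); (11,9,l); (11,10,r); (12,1,l); (12,3,r)
final:
nodes: 1:c3, 3:c1, 5:app, 9:c4, 10:c2, 11:app, 12:app
edges: (5,3,l); (5,12,r); (11,9,l); (11,10,r); (12,1,l); (12,3,r)


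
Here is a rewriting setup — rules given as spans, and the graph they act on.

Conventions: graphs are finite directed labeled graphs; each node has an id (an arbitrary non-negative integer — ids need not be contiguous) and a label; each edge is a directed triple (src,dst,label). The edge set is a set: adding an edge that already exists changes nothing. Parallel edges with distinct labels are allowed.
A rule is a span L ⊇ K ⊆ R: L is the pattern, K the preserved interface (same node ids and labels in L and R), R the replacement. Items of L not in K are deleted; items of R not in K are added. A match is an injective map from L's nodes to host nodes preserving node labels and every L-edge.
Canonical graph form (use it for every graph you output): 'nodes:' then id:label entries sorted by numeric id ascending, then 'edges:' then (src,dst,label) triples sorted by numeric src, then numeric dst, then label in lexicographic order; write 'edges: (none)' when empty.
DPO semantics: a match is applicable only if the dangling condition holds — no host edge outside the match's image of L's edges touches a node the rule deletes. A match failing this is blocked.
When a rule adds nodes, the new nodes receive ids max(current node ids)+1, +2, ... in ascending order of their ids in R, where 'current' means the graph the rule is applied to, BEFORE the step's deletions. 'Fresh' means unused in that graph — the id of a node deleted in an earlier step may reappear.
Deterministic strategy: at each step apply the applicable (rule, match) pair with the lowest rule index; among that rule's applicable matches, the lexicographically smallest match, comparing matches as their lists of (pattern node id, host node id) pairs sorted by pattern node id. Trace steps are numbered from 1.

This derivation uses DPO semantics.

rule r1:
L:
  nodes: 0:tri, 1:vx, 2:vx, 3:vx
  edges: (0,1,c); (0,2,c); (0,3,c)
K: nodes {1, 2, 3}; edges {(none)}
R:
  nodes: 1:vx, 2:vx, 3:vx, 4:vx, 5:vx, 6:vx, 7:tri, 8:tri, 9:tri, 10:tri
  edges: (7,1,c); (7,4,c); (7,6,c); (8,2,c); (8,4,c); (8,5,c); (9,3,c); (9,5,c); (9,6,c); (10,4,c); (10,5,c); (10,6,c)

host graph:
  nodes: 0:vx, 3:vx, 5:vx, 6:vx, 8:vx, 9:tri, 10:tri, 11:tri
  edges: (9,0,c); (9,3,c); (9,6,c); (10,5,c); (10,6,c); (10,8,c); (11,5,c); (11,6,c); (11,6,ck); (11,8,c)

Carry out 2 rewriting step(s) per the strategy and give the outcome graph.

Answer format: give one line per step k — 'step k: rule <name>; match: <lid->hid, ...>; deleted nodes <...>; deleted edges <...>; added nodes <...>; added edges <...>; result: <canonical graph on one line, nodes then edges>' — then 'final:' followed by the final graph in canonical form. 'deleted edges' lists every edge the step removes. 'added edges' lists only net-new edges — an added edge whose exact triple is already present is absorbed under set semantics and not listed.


step 1: rule r1; match: 0->9, 1->0, 2->3, 3->6; deleted nodes 9; deleted edges (9,0,c); (9,3,c); (9,6,c); added nodes 12, 13, 14, 15, 16, 17, 18; added edges (15,0,c); (15,12,c); (15,14,c); (16,3,c); (16,12,c); (16,13,c); (17,6,c); (17,13,c); (17,14,c); (18,12,c); (18,13,c); (18,14,c); result: nodes: 0:vx, 3:vx, 5:vx, 6:vx, 8:vx, 10:tri, 11:tri, 12:vx, 13:vx, 14:vx, 15:tri, 16:tri, 17:tri, 18:tri edges: (10,5,c); (10,6,c); (10,8,c); (11,5,c); (11,6,c); (11,6,ck); (11,8,c); (15,0,c); (15,12,c); (15,14,c); (16,3,c); (16,12,c); (16,13,c); (17,6,c); (17,13,c); (17,14,c); (18,12,c); (18,13,c); (18,14,c)
step 2: rule r1; match: 0->10, 1->5, 2->6, 3->8; deleted nodes 10; deleted edges (10,5,c); (10,6,c); (10,8,c); added nodes 19, 20, 21, 22, 23, 24, 25; added edges (22,5,c); (22,19,c); (22,21,c); (23,6,c); (23,19,c); (23,20,c); (24,8,c); (24,20,c); (24,21,c); (25,19,c); (25,20,c); (25,21,c); result: nodes: 0:vx, 3:vx, 5:vx, 6:vx, 8:vx, 11:tri, 12:vx, 13:vx, 14:vx, 15:tri, 16:tri, 17:tri, 18:tri, 19:vx, 20:vx, 21:vx, 22:tri, 23:tri, 24:tri, 25:tri edges: (11,5,c); (11,6,c); (11,6,ck); (11,8,c); (15,0,c); (15,12,c); (15,14,c); (16,3,c); (16,12,c); (16,13,c); (17,6,c); (17,13,c); (17,14,c); (18,12,c); (18,13,c); (18,14,c); (22,5,c); (22,19,c); (22,21,c); (23,6,c); (23,19,c); (23,20,c); (24,8,c); (24,20,c); (24,21,c); (25,19,c); (25,20,c); (25,21,c)
final:
nodes: 0:vx, 3:vx, 5:vx, 6:vx, 8:vx, 11:tri, 12:vx, 13:vx, 14:vx, 15:tri, 16:tri, 17:tri, 18:tri, 19:vx, 20:vx, 21:vx, 22:tri, 23:tri, 24:tri, 25:tri
edges: (11,5,c); (11,6,c); (11,6,ck); (11,8,c); (15,0,c); (15,12,c); (15,14,c); (16,3,c); (16,12,c); (16,13,c); (17,6,c); (17,13,c); (17,14,c); (18,12,c); (18,13,c); (18,14,c); (22,5,c); (22,19,c); (22,21,c); (23,6,c); (23,19,c); (23,20,c); (24,8,c); (24,20,c); (24,21,c); (25,19,c); (25,20,c); (25,21,c)


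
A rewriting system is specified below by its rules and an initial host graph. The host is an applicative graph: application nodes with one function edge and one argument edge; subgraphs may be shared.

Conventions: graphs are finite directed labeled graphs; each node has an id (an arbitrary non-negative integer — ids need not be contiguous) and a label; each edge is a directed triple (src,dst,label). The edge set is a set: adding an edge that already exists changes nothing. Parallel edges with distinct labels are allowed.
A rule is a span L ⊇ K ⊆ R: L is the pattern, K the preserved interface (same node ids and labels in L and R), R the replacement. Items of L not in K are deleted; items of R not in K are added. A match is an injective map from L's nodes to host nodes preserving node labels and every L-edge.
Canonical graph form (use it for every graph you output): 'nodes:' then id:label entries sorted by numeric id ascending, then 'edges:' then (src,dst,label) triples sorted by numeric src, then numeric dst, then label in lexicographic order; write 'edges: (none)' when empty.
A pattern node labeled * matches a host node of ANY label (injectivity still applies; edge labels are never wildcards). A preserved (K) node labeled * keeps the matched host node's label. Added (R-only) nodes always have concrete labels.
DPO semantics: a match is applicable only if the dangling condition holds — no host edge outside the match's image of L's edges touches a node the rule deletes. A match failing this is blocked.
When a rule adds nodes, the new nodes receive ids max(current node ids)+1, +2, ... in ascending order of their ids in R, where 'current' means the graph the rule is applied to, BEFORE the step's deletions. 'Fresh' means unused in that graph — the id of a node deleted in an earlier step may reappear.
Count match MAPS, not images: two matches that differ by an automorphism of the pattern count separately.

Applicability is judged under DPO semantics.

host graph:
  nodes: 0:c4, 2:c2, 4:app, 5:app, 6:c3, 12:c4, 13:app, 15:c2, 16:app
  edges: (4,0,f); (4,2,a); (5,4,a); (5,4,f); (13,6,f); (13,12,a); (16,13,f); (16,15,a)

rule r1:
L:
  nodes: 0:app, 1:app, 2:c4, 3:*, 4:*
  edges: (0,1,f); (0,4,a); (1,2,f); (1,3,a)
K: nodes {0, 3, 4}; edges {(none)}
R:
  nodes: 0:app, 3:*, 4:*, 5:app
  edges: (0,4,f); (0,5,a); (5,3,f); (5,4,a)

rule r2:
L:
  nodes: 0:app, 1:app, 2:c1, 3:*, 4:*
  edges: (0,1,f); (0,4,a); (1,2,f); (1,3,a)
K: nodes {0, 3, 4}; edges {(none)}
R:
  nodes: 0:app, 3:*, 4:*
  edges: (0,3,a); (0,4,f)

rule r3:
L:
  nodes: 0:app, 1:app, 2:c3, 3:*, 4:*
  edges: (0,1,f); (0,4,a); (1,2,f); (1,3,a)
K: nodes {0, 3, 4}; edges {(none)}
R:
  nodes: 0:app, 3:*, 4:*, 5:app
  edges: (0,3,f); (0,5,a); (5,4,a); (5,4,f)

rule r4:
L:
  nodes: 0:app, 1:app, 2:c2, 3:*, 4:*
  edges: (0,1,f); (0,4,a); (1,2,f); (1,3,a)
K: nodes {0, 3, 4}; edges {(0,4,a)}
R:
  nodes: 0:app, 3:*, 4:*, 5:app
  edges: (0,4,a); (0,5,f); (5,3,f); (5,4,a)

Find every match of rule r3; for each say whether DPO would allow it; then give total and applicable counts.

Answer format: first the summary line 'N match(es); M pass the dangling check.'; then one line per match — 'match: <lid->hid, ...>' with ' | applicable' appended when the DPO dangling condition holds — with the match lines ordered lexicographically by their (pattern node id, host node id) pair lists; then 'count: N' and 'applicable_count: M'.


1 match(es); 1 pass the dangling check.
match: 0->16, 1->13, 2->6, 3->12, 4->15 | applicable
count: 1
applicable_count: 1


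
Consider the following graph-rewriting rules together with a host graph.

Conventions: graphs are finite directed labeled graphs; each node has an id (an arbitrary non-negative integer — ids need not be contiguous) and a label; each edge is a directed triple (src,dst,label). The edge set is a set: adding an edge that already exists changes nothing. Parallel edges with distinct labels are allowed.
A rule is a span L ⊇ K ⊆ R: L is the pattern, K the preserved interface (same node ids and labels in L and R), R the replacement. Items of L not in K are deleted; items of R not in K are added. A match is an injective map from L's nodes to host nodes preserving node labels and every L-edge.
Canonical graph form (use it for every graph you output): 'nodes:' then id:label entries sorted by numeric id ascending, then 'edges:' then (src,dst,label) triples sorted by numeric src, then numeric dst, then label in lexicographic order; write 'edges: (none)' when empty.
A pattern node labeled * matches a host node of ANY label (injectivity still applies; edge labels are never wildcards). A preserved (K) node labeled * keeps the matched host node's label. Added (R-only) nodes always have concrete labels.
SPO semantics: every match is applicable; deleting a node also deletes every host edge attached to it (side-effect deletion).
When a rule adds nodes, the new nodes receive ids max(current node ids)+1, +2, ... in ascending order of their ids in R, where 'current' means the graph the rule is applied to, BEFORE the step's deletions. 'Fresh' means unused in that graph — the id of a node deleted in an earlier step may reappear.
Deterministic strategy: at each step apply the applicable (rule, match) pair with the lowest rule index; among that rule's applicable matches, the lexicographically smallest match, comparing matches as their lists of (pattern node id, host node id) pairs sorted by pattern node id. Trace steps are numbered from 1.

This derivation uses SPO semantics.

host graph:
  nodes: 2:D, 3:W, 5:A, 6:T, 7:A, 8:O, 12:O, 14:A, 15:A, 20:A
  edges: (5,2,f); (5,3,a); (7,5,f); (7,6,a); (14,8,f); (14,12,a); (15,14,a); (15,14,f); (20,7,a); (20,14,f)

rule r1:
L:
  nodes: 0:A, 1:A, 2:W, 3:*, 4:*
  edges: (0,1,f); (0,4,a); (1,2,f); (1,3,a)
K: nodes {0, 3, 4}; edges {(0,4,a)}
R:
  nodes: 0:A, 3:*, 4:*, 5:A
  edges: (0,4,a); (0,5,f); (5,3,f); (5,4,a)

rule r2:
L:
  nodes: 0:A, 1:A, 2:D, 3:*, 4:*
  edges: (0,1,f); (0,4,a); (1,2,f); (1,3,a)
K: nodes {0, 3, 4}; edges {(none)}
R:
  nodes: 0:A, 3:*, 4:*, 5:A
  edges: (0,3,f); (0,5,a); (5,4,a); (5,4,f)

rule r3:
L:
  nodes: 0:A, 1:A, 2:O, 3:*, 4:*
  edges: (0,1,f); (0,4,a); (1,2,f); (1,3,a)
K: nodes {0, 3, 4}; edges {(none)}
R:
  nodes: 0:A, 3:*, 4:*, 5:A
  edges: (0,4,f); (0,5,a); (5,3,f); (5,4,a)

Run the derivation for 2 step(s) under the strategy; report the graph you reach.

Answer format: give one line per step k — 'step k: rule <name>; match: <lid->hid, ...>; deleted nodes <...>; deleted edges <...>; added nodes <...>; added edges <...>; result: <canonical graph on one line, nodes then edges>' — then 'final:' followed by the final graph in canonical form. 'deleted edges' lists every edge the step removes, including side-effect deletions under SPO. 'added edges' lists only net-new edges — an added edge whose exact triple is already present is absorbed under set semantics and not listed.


step 1: rule r2; match: 0->7, 1->5, 2->2, 3->3, 4->6; deleted nodes 2, 5; deleted edges (5,2,f); (5,3,a); (7,5,f); (7,6,a); added nodes 21; added edges (7,3,f); (7,21,a); (21,6,a); (21,6,f); result: nodes: 3:W, 6:T, 7:A, 8:O, 12:O, 14:A, 15:A, 20:A, 21:A edges: (7,3,f); (7,21,a); (14,8,f); (14,12,a); (15,14,a); (15,14,f); (20,7,a); (20,14,f); (21,6,a); (21,6,f)
step 2: rule r3; match: 0->20, 1->14, 2->8, 3->12, 4->7; deleted nodes 8, 14; deleted edges (14,8,f); (14,12,a); (15,14,a); (15,14,f); (20,7,a); (20,14,f); added nodes 22; added edges (20,7,f); (20,22,a); (22,7,a); (22,12,f); result: nodes: 3:W, 6:T, 7:A, 12:O, 15:A, 20:A, 21:A, 22:A edges: (7,3,f); (7,21,a); (20,7,f); (20,22,a); (21,6,a); (21,6,f); (22,7,a); (22,12,f)
final:
nodes: 3:W, 6:T, 7:A, 12:O, 15:A, 20:A, 21:A, 22:A
edges: (7,3,f); (7,21,a); (20,7,f); (20,22,a); (21,6,a); (21,6,f); (22,7,a); (22,12,f)


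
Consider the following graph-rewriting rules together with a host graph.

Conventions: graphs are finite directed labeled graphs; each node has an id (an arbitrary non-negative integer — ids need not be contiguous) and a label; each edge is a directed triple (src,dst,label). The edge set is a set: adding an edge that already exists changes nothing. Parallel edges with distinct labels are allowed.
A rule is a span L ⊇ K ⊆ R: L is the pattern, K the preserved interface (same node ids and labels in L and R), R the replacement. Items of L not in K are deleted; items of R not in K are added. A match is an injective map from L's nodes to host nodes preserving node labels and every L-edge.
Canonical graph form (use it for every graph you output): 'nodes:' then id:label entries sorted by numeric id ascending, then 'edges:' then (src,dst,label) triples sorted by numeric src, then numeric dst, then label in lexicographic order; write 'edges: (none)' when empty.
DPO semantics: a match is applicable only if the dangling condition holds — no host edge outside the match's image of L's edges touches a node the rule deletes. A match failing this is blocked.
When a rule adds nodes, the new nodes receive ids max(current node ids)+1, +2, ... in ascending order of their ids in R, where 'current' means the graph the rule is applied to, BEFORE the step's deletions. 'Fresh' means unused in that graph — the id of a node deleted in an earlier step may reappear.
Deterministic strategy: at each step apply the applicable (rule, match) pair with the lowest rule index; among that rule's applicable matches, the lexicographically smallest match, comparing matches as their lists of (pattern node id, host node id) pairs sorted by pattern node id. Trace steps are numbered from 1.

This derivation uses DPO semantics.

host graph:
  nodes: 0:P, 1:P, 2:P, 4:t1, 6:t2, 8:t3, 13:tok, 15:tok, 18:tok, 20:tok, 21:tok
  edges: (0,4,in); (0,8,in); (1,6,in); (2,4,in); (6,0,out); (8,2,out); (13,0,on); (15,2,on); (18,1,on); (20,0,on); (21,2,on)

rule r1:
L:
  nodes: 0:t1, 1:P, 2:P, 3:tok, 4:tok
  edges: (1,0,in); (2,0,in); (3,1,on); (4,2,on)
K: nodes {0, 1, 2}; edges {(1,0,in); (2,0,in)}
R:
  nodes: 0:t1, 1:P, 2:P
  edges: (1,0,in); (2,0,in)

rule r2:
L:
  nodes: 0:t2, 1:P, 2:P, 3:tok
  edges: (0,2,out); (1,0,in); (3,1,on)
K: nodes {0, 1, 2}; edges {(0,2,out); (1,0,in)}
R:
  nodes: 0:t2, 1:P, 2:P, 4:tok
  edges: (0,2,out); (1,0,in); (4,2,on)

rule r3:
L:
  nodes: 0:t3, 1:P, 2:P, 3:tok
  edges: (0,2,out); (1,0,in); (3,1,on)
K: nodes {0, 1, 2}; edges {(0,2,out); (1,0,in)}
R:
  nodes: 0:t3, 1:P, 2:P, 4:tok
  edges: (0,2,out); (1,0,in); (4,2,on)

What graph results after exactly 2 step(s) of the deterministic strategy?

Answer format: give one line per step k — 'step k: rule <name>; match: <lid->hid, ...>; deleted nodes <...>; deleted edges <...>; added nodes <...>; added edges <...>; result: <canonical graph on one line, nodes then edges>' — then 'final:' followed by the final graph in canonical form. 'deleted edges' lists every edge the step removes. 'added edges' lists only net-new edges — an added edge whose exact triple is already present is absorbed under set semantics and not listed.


step 1: rule r1; match: 0->4, 1->0, 2->2, 3->13, 4->15; deleted nodes 13, 15; deleted edges (13,0,on); (15,2,on); added nodes (none); added edges (none); result: nodes: 0:P, 1:P, 2:P, 4:t1, 6:t2, 8:t3, 18:tok, 20:tok, 21:tok edges: (0,4,in); (0,8,in); (1,6,in); (2,4,in); (6,0,out); (8,2,out); (18,1,on); (20,0,on); (21,2,on)
step 2: rule r1; match: 0->4, 1->0, 2->2, 3->20, 4->21; deleted nodes 20, 21; deleted edges (20,0,on); (21,2,on); added nodes (none); added edges (none); result: nodes: 0:P, 1:P, 2:P, 4:t1, 6:t2, 8:t3, 18:tok edges: (0,4,in); (0,8,in); (1,6,in); (2,4,in); (6,0,out); (8,2,out); (18,1,on)
final:
nodes: 0:P, 1:P, 2:P, 4:t1, 6:t2, 8:t3, 18:tok
edges: (0,4,in); (0,8,in); (1,6,in); (2,4,in); (6,0,out); (8,2,out); (18,1,on)
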